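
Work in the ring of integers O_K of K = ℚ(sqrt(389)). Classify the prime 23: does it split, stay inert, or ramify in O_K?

389 mod 4 = 1, hence disc K = 389 and O_K = ℤ[(1+√389)/2].
Since gcd(23, 389) = 1 the prime 23 does not ramify.
(389/23) = 21^11 mod 23 = 22, giving Legendre symbol -1.
Legendre symbol -1 ⇒ 23 is inert.

23 remains inert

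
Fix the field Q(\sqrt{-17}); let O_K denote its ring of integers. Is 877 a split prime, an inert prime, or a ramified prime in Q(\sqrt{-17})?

-17 mod 4 = 3, hence disc K = 4·(-17) = -68 and O_K = ℤ[√-17].
Since gcd(877, -68) = 1 the prime 877 does not ramify.
Legendre symbol by Euler's criterion: (-17/877) ≡ (-17)^438 ≡ 876 (mod 877), i.e. (-17/877) = -1.
d is a non-residue mod p, hence 877 remains inert in O_K.

877 remains inert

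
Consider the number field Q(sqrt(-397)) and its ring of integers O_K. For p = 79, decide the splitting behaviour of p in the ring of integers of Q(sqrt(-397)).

d = -397 ≡ 3 (mod 4), so O_K = ℤ[√-397] and disc(K) = 4d = -1588.
79 ∤ -1588, so 79 is unramified.
(-397/79) = 77^39 mod 79 = 78, giving Legendre symbol -1.
(-397/79) = -1, so 79 is inert.

remains prime (inert)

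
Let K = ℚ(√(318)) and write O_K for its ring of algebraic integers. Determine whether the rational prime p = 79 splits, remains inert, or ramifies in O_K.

split — (79) = 𝔭₁𝔭₂ with 𝔭₁ ≠ 𝔭₂

318 mod 4 = 2, hence disc K = 4·318 = 1272 and O_K = ℤ[√318].
Since gcd(79, 1272) = 1 the prime 79 does not ramify.
Compute (318/79) via Euler: 2^((79-1)/2) mod 79 = 1, so (318/79) = 1.
Legendre symbol 1 ⇒ 79 is split.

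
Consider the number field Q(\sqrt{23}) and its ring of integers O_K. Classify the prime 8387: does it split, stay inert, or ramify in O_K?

8387 splits in O_K

d = 23 ≡ 3 (mod 4), so O_K = ℤ[√23] and disc(K) = 4d = 92.
Since gcd(8387, 92) = 1 the prime 8387 does not ramify.
(23/8387) = 23^4193 mod 8387 = 1, giving Legendre symbol 1.
d is a quadratic residue mod p, hence 8387 splits in O_K.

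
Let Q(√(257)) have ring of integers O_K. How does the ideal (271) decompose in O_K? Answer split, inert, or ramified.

257 mod 4 = 1, hence disc K = 257 and O_K = ℤ[(1+√257)/2].
disc(K) = 257 is not divisible by 271; 271 is unramified.
Euler's criterion: 257^135 mod 271 = 270. Thus (257|271) = -1.
d is a non-residue mod p, hence 271 remains inert in O_K.

inert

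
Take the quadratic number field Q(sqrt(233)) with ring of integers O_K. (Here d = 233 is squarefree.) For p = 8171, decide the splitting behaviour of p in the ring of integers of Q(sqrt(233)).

p splits

Since 233 ≡ 1 mod 4, the ring of integers is ℤ[(1+√233)/2] with discriminant 233.
8171 ∤ 233, so 8171 is unramified.
Compute (233/8171) via Euler: 233^((8171-1)/2) mod 8171 = 1, so (233/8171) = 1.
d is a quadratic residue mod p, hence 8171 splits in O_K.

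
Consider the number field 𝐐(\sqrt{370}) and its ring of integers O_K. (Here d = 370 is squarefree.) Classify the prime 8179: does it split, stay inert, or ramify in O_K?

8179 splits in O_K

Since 370 ≢ 1 mod 4, the ring of integers is ℤ[√370] with discriminant 4·370 = 1480.
Since gcd(8179, 1480) = 1 the prime 8179 does not ramify.
Compute (370/8179) via Euler: 370^((8179-1)/2) mod 8179 = 1, so (370/8179) = 1.
Legendre symbol 1 ⇒ 8179 is split.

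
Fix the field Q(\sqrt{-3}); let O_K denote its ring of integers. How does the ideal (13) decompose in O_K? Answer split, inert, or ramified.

Since -3 ≡ 1 mod 4, the ring of integers is ℤ[(1+√-3)/2] with discriminant -3.
Since gcd(13, -3) = 1 the prime 13 does not ramify.
Compute (-3/13) via Euler: 10^((13-1)/2) mod 13 = 1, so (-3/13) = 1.
(-3/13) = 1, so 13 splits.

13 splits in O_K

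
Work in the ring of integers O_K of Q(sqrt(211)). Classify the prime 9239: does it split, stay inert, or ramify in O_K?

9239 splits in O_K

d = 211 ≡ 3 (mod 4), so O_K = ℤ[√211] and disc(K) = 4d = 844.
9239 ∤ 844, so 9239 is unramified.
Legendre symbol by Euler's criterion: (211/9239) ≡ 211^4619 ≡ 1 (mod 9239), i.e. (211/9239) = 1.
d is a quadratic residue mod p, hence 9239 splits in O_K.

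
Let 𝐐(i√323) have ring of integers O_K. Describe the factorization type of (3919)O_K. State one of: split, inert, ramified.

Since -323 ≡ 1 mod 4, the ring of integers is ℤ[(1+√-323)/2] with discriminant -323.
Since gcd(3919, -323) = 1 the prime 3919 does not ramify.
Compute (-323/3919) via Euler: 3596^((3919-1)/2) mod 3919 = 1, so (-323/3919) = 1.
(-323/3919) = 1, so 3919 splits.

split — (3919) = 𝔭₁𝔭₂ with 𝔭₁ ≠ 𝔭₂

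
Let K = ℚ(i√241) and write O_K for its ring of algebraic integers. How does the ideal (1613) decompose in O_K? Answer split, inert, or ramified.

Since -241 ≢ 1 mod 4, the ring of integers is ℤ[√-241] with discriminant 4·(-241) = -964.
1613 ∤ -964, so 1613 is unramified.
Euler's criterion: (-241)^806 mod 1613 = 1612. Thus (-241|1613) = -1.
(-241/1613) = -1, so 1613 is inert.

1613 remains inert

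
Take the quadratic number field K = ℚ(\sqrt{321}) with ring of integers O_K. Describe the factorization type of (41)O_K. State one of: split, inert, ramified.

remains prime (inert)

d = 321 ≡ 1 (mod 4), so O_K = ℤ[(1+√321)/2] and disc(K) = d = 321.
disc(K) = 321 is not divisible by 41; 41 is unramified.
Compute (321/41) via Euler: 34^((41-1)/2) mod 41 = 40, so (321/41) = -1.
Legendre symbol -1 ⇒ 41 is inert.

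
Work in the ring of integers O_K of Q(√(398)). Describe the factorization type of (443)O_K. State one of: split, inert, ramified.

398 mod 4 = 2, hence disc K = 4·398 = 1592 and O_K = ℤ[√398].
Since gcd(443, 1592) = 1 the prime 443 does not ramify.
Compute (398/443) via Euler: 398^((443-1)/2) mod 443 = 1, so (398/443) = 1.
(398/443) = 1, so 443 splits.

split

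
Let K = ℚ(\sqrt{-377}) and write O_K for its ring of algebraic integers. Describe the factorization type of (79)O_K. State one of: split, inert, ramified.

d = -377 ≡ 3 (mod 4), so O_K = ℤ[√-377] and disc(K) = 4d = -1508.
79 ∤ -1508, so 79 is unramified.
Euler's criterion: (-377)^39 mod 79 = 1. Thus (-377|79) = 1.
d is a quadratic residue mod p, hence 79 splits in O_K.

splits completely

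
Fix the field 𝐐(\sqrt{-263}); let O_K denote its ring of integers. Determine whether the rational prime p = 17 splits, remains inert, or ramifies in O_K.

split

d = -263 ≡ 1 (mod 4), so O_K = ℤ[(1+√-263)/2] and disc(K) = d = -263.
Since gcd(17, -263) = 1 the prime 17 does not ramify.
Euler's criterion: (-263)^8 mod 17 = 1. Thus (-263|17) = 1.
d is a quadratic residue mod p, hence 17 splits in O_K.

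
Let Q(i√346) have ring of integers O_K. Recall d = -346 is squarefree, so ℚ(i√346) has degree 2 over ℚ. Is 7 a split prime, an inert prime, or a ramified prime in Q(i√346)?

split — (7) = 𝔭₁𝔭₂ with 𝔭₁ ≠ 𝔭₂

Since -346 ≢ 1 mod 4, the ring of integers is ℤ[√-346] with discriminant 4·(-346) = -1384.
7 ∤ -1384, so 7 is unramified.
(-346/7) = 4^3 mod 7 = 1, giving Legendre symbol 1.
d is a quadratic residue mod p, hence 7 splits in O_K.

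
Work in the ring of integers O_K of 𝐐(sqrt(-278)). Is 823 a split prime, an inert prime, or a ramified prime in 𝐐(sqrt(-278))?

d = -278 ≡ 2 (mod 4), so O_K = ℤ[√-278] and disc(K) = 4d = -1112.
disc(K) = -1112 is not divisible by 823; 823 is unramified.
Compute (-278/823) via Euler: 545^((823-1)/2) mod 823 = 822, so (-278/823) = -1.
(-278/823) = -1, so 823 is inert.

inert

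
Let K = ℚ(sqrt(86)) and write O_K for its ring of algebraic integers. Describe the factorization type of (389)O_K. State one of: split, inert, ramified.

Since 86 ≢ 1 mod 4, the ring of integers is ℤ[√86] with discriminant 4·86 = 344.
Since gcd(389, 344) = 1 the prime 389 does not ramify.
Legendre symbol by Euler's criterion: (86/389) ≡ 86^194 ≡ 1 (mod 389), i.e. (86/389) = 1.
Legendre symbol 1 ⇒ 389 is split.

split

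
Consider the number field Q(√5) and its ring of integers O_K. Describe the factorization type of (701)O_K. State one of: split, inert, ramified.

Since 5 ≡ 1 mod 4, the ring of integers is ℤ[(1+√5)/2] with discriminant 5.
disc(K) = 5 is not divisible by 701; 701 is unramified.
Legendre symbol by Euler's criterion: (5/701) ≡ 5^350 ≡ 1 (mod 701), i.e. (5/701) = 1.
d is a quadratic residue mod p, hence 701 splits in O_K.

splits completely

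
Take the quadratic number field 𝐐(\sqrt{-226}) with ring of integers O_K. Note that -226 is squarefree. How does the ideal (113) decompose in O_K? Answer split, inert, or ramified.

-226 mod 4 = 2, hence disc K = 4·(-226) = -904 and O_K = ℤ[√-226].
disc(K) = -904 = 113·(-8), so p = 113 is ramified.

ramified — (113) = 𝔭²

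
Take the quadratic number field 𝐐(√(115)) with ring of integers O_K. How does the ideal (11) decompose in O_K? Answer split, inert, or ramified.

split

d = 115 ≡ 3 (mod 4), so O_K = ℤ[√115] and disc(K) = 4d = 460.
Since gcd(11, 460) = 1 the prime 11 does not ramify.
Legendre symbol by Euler's criterion: (115/11) ≡ 115^5 ≡ 1 (mod 11), i.e. (115/11) = 1.
d is a quadratic residue mod p, hence 11 splits in O_K.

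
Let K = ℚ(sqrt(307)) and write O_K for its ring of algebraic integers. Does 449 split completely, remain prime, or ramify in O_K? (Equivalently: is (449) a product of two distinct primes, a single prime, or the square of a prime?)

449 remains inert

Since 307 ≢ 1 mod 4, the ring of integers is ℤ[√307] with discriminant 4·307 = 1228.
disc(K) = 1228 is not divisible by 449; 449 is unramified.
Compute (307/449) via Euler: 307^((449-1)/2) mod 449 = 448, so (307/449) = -1.
d is a non-residue mod p, hence 449 remains inert in O_K.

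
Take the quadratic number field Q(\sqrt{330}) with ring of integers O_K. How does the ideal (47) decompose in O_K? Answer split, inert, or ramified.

47 splits in O_K

Since 330 ≢ 1 mod 4, the ring of integers is ℤ[√330] with discriminant 4·330 = 1320.
Since gcd(47, 1320) = 1 the prime 47 does not ramify.
Legendre symbol by Euler's criterion: (330/47) ≡ 330^23 ≡ 1 (mod 47), i.e. (330/47) = 1.
Legendre symbol 1 ⇒ 47 is split.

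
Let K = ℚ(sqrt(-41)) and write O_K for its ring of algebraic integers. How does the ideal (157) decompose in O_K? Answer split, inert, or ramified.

-41 mod 4 = 3, hence disc K = 4·(-41) = -164 and O_K = ℤ[√-41].
disc(K) = -164 is not divisible by 157; 157 is unramified.
Legendre symbol by Euler's criterion: (-41/157) ≡ (-41)^78 ≡ 156 (mod 157), i.e. (-41/157) = -1.
d is a non-residue mod p, hence 157 remains inert in O_K.

157 remains inert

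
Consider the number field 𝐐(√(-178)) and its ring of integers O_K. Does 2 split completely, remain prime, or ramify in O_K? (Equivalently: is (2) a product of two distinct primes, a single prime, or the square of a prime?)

2 is ramified

d = -178 ≡ 2 (mod 4), so O_K = ℤ[√-178] and disc(K) = 4d = -712.
Ramification test: 2 | -712. The prime 2 ramifies in K.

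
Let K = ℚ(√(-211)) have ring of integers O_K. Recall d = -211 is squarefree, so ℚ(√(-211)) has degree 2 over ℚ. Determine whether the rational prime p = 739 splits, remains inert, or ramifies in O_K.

739 remains inert

d = -211 ≡ 1 (mod 4), so O_K = ℤ[(1+√-211)/2] and disc(K) = d = -211.
disc(K) = -211 is not divisible by 739; 739 is unramified.
Euler's criterion: (-211)^369 mod 739 = 738. Thus (-211|739) = -1.
d is a non-residue mod p, hence 739 remains inert in O_K.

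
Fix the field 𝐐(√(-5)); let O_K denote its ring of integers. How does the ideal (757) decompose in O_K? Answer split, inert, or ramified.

Since -5 ≢ 1 mod 4, the ring of integers is ℤ[√-5] with discriminant 4·(-5) = -20.
757 ∤ -20, so 757 is unramified.
(-5/757) = 752^378 mod 757 = 756, giving Legendre symbol -1.
(-5/757) = -1, so 757 is inert.

inert — (757) stays prime in O_K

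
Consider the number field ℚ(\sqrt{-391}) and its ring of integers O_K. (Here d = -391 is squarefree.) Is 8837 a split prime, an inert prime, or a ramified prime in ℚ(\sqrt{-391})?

p splits

-391 mod 4 = 1, hence disc K = -391 and O_K = ℤ[(1+√-391)/2].
Since gcd(8837, -391) = 1 the prime 8837 does not ramify.
Legendre symbol by Euler's criterion: (-391/8837) ≡ (-391)^4418 ≡ 1 (mod 8837), i.e. (-391/8837) = 1.
(-391/8837) = 1, so 8837 splits.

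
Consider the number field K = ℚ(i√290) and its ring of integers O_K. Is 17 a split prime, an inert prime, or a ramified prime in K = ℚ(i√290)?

p splits

-290 mod 4 = 2, hence disc K = 4·(-290) = -1160 and O_K = ℤ[√-290].
disc(K) = -1160 is not divisible by 17; 17 is unramified.
Compute (-290/17) via Euler: 16^((17-1)/2) mod 17 = 1, so (-290/17) = 1.
d is a quadratic residue mod p, hence 17 splits in O_K.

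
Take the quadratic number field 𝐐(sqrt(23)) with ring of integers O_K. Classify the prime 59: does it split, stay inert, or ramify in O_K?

23 mod 4 = 3, hence disc K = 4·23 = 92 and O_K = ℤ[√23].
59 ∤ 92, so 59 is unramified.
Euler's criterion: 23^29 mod 59 = 58. Thus (23|59) = -1.
d is a non-residue mod p, hence 59 remains inert in O_K.

inert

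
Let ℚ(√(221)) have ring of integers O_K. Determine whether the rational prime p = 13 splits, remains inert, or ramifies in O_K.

221 mod 4 = 1, hence disc K = 221 and O_K = ℤ[(1+√221)/2].
disc(K) = 221 = 13·17, so p = 13 is ramified.

ramified — (13) = 𝔭²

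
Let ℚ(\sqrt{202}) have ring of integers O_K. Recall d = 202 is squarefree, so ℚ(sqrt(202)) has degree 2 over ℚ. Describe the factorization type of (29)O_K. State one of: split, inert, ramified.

Since 202 ≢ 1 mod 4, the ring of integers is ℤ[√202] with discriminant 4·202 = 808.
disc(K) = 808 is not divisible by 29; 29 is unramified.
(202/29) = 28^14 mod 29 = 1, giving Legendre symbol 1.
d is a quadratic residue mod p, hence 29 splits in O_K.

p splits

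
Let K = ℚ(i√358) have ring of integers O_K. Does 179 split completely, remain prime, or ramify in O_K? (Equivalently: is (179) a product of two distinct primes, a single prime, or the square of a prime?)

ramified

-358 mod 4 = 2, hence disc K = 4·(-358) = -1432 and O_K = ℤ[√-358].
179 divides disc(K) = -1432, so 179 ramifies.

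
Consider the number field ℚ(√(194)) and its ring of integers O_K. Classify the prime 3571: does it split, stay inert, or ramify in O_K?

p is inert

Since 194 ≢ 1 mod 4, the ring of integers is ℤ[√194] with discriminant 4·194 = 776.
Since gcd(3571, 776) = 1 the prime 3571 does not ramify.
(194/3571) = 194^1785 mod 3571 = 3570, giving Legendre symbol -1.
(194/3571) = -1, so 3571 is inert.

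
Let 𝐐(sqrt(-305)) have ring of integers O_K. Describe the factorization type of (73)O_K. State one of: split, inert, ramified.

inert

-305 mod 4 = 3, hence disc K = 4·(-305) = -1220 and O_K = ℤ[√-305].
73 ∤ -1220, so 73 is unramified.
Compute (-305/73) via Euler: 60^((73-1)/2) mod 73 = 72, so (-305/73) = -1.
(-305/73) = -1, so 73 is inert.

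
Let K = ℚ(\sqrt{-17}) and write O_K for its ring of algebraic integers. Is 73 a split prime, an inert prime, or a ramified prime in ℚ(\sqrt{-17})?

Since -17 ≢ 1 mod 4, the ring of integers is ℤ[√-17] with discriminant 4·(-17) = -68.
Since gcd(73, -68) = 1 the prime 73 does not ramify.
(-17/73) = 56^36 mod 73 = 72, giving Legendre symbol -1.
(-17/73) = -1, so 73 is inert.

73 remains inert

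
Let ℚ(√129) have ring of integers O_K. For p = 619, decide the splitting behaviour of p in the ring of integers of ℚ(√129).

splits completely

129 mod 4 = 1, hence disc K = 129 and O_K = ℤ[(1+√129)/2].
Since gcd(619, 129) = 1 the prime 619 does not ramify.
Compute (129/619) via Euler: 129^((619-1)/2) mod 619 = 1, so (129/619) = 1.
d is a quadratic residue mod p, hence 619 splits in O_K.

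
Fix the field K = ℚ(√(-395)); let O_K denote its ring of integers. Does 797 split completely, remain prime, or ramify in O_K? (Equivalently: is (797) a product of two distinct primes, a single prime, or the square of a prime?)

splits completely

-395 mod 4 = 1, hence disc K = -395 and O_K = ℤ[(1+√-395)/2].
disc(K) = -395 is not divisible by 797; 797 is unramified.
Euler's criterion: (-395)^398 mod 797 = 1. Thus (-395|797) = 1.
(-395/797) = 1, so 797 splits.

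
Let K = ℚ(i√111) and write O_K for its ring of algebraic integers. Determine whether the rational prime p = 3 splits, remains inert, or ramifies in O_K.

d = -111 ≡ 1 (mod 4), so O_K = ℤ[(1+√-111)/2] and disc(K) = d = -111.
disc(K) = -111 = 3·(-37), so p = 3 is ramified.

3 is ramified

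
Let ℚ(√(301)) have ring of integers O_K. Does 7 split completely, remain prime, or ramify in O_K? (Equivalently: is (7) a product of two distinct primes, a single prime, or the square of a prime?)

Since 301 ≡ 1 mod 4, the ring of integers is ℤ[(1+√301)/2] with discriminant 301.
Ramification test: 7 | 301. The prime 7 ramifies in K.

p ramifies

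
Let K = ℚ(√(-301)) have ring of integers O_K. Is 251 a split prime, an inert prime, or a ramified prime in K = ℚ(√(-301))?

251 splits in O_K

-301 mod 4 = 3, hence disc K = 4·(-301) = -1204 and O_K = ℤ[√-301].
251 ∤ -1204, so 251 is unramified.
(-301/251) = 201^125 mod 251 = 1, giving Legendre symbol 1.
d is a quadratic residue mod p, hence 251 splits in O_K.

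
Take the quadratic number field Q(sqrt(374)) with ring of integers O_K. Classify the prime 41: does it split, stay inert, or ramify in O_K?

41 splits in O_K

d = 374 ≡ 2 (mod 4), so O_K = ℤ[√374] and disc(K) = 4d = 1496.
disc(K) = 1496 is not divisible by 41; 41 is unramified.
(374/41) = 5^20 mod 41 = 1, giving Legendre symbol 1.
(374/41) = 1, so 41 splits.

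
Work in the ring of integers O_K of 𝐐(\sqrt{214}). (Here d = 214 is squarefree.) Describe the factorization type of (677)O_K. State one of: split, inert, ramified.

214 mod 4 = 2, hence disc K = 4·214 = 856 and O_K = ℤ[√214].
disc(K) = 856 is not divisible by 677; 677 is unramified.
Compute (214/677) via Euler: 214^((677-1)/2) mod 677 = 676, so (214/677) = -1.
Legendre symbol -1 ⇒ 677 is inert.

677 remains inert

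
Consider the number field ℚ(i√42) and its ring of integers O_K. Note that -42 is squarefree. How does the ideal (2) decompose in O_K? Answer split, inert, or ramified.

p ramifies

-42 mod 4 = 2, hence disc K = 4·(-42) = -168 and O_K = ℤ[√-42].
Ramification test: 2 | -168. The prime 2 ramifies in K.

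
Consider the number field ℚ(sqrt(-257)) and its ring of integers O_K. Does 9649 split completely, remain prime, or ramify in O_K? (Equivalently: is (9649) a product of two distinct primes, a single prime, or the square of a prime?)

d = -257 ≡ 3 (mod 4), so O_K = ℤ[√-257] and disc(K) = 4d = -1028.
Since gcd(9649, -1028) = 1 the prime 9649 does not ramify.
Legendre symbol by Euler's criterion: (-257/9649) ≡ (-257)^4824 ≡ 1 (mod 9649), i.e. (-257/9649) = 1.
Legendre symbol 1 ⇒ 9649 is split.

split — (9649) = 𝔭₁𝔭₂ with 𝔭₁ ≠ 𝔭₂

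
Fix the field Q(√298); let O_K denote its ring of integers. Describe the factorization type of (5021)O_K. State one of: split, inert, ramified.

Since 298 ≢ 1 mod 4, the ring of integers is ℤ[√298] with discriminant 4·298 = 1192.
5021 ∤ 1192, so 5021 is unramified.
Legendre symbol by Euler's criterion: (298/5021) ≡ 298^2510 ≡ 5020 (mod 5021), i.e. (298/5021) = -1.
Legendre symbol -1 ⇒ 5021 is inert.

5021 remains inert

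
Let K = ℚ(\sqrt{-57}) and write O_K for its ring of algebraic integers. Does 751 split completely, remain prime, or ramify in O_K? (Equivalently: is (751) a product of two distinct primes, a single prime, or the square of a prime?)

-57 mod 4 = 3, hence disc K = 4·(-57) = -228 and O_K = ℤ[√-57].
Since gcd(751, -228) = 1 the prime 751 does not ramify.
(-57/751) = 694^375 mod 751 = 1, giving Legendre symbol 1.
Legendre symbol 1 ⇒ 751 is split.

splits completely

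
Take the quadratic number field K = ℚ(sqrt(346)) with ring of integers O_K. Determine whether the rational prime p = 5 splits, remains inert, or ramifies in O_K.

split — (5) = 𝔭₁𝔭₂ with 𝔭₁ ≠ 𝔭₂

Since 346 ≢ 1 mod 4, the ring of integers is ℤ[√346] with discriminant 4·346 = 1384.
disc(K) = 1384 is not divisible by 5; 5 is unramified.
Euler's criterion: 346^2 mod 5 = 1. Thus (346|5) = 1.
(346/5) = 1, so 5 splits.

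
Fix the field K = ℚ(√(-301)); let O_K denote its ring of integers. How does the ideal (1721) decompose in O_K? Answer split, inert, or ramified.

inert — (1721) stays prime in O_K

-301 mod 4 = 3, hence disc K = 4·(-301) = -1204 and O_K = ℤ[√-301].
disc(K) = -1204 is not divisible by 1721; 1721 is unramified.
(-301/1721) = 1420^860 mod 1721 = 1720, giving Legendre symbol -1.
d is a non-residue mod p, hence 1721 remains inert in O_K.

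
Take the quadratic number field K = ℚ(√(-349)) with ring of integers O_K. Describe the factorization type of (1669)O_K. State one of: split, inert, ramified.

split — (1669) = 𝔭₁𝔭₂ with 𝔭₁ ≠ 𝔭₂

d = -349 ≡ 3 (mod 4), so O_K = ℤ[√-349] and disc(K) = 4d = -1396.
1669 ∤ -1396, so 1669 is unramified.
(-349/1669) = 1320^834 mod 1669 = 1, giving Legendre symbol 1.
d is a quadratic residue mod p, hence 1669 splits in O_K.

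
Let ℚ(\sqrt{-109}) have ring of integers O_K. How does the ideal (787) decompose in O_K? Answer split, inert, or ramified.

splits completely

d = -109 ≡ 3 (mod 4), so O_K = ℤ[√-109] and disc(K) = 4d = -436.
disc(K) = -436 is not divisible by 787; 787 is unramified.
(-109/787) = 678^393 mod 787 = 1, giving Legendre symbol 1.
Legendre symbol 1 ⇒ 787 is split.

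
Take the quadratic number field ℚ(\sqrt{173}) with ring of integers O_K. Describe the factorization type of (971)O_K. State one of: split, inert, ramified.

Since 173 ≡ 1 mod 4, the ring of integers is ℤ[(1+√173)/2] with discriminant 173.
971 ∤ 173, so 971 is unramified.
Euler's criterion: 173^485 mod 971 = 1. Thus (173|971) = 1.
d is a quadratic residue mod p, hence 971 splits in O_K.

split — (971) = 𝔭₁𝔭₂ with 𝔭₁ ≠ 𝔭₂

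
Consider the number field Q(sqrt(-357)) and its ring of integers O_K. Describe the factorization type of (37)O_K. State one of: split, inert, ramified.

remains prime (inert)

-357 mod 4 = 3, hence disc K = 4·(-357) = -1428 and O_K = ℤ[√-357].
37 ∤ -1428, so 37 is unramified.
(-357/37) = 13^18 mod 37 = 36, giving Legendre symbol -1.
Legendre symbol -1 ⇒ 37 is inert.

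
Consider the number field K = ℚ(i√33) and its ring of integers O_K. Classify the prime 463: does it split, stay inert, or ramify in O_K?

-33 mod 4 = 3, hence disc K = 4·(-33) = -132 and O_K = ℤ[√-33].
463 ∤ -132, so 463 is unramified.
Legendre symbol by Euler's criterion: (-33/463) ≡ (-33)^231 ≡ 462 (mod 463), i.e. (-33/463) = -1.
(-33/463) = -1, so 463 is inert.

inert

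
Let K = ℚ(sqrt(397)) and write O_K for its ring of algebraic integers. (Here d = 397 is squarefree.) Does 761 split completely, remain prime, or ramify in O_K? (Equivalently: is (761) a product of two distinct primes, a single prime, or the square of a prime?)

p splits

397 mod 4 = 1, hence disc K = 397 and O_K = ℤ[(1+√397)/2].
disc(K) = 397 is not divisible by 761; 761 is unramified.
Compute (397/761) via Euler: 397^((761-1)/2) mod 761 = 1, so (397/761) = 1.
Legendre symbol 1 ⇒ 761 is split.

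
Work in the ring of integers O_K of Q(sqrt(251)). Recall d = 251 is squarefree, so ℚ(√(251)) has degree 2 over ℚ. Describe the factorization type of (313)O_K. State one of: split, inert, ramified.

d = 251 ≡ 3 (mod 4), so O_K = ℤ[√251] and disc(K) = 4d = 1004.
Since gcd(313, 1004) = 1 the prime 313 does not ramify.
Euler's criterion: 251^156 mod 313 = 312. Thus (251|313) = -1.
d is a non-residue mod p, hence 313 remains inert in O_K.

remains prime (inert)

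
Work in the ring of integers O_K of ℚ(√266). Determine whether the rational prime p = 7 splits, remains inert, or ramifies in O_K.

ramified

Since 266 ≢ 1 mod 4, the ring of integers is ℤ[√266] with discriminant 4·266 = 1064.
Ramification test: 7 | 1064. The prime 7 ramifies in K.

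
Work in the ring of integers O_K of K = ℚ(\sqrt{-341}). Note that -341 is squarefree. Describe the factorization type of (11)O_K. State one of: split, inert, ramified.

p ramifies

d = -341 ≡ 3 (mod 4), so O_K = ℤ[√-341] and disc(K) = 4d = -1364.
disc(K) = -1364 = 11·(-124), so p = 11 is ramified.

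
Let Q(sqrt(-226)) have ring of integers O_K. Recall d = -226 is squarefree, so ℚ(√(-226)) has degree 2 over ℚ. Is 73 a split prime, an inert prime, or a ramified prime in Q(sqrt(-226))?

73 remains inert

Since -226 ≢ 1 mod 4, the ring of integers is ℤ[√-226] with discriminant 4·(-226) = -904.
disc(K) = -904 is not divisible by 73; 73 is unramified.
Euler's criterion: (-226)^36 mod 73 = 72. Thus (-226|73) = -1.
(-226/73) = -1, so 73 is inert.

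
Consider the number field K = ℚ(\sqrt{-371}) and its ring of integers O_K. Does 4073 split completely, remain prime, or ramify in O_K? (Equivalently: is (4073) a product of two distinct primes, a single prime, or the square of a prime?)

Since -371 ≡ 1 mod 4, the ring of integers is ℤ[(1+√-371)/2] with discriminant -371.
Since gcd(4073, -371) = 1 the prime 4073 does not ramify.
(-371/4073) = 3702^2036 mod 4073 = 1, giving Legendre symbol 1.
Legendre symbol 1 ⇒ 4073 is split.

4073 splits in O_K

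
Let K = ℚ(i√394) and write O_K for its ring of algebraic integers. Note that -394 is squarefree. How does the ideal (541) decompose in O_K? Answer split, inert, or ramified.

-394 mod 4 = 2, hence disc K = 4·(-394) = -1576 and O_K = ℤ[√-394].
Since gcd(541, -1576) = 1 the prime 541 does not ramify.
Legendre symbol by Euler's criterion: (-394/541) ≡ (-394)^270 ≡ 1 (mod 541), i.e. (-394/541) = 1.
d is a quadratic residue mod p, hence 541 splits in O_K.

p splits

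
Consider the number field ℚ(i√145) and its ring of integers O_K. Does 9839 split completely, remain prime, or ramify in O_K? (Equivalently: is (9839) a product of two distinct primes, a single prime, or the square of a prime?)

d = -145 ≡ 3 (mod 4), so O_K = ℤ[√-145] and disc(K) = 4d = -580.
disc(K) = -580 is not divisible by 9839; 9839 is unramified.
Legendre symbol by Euler's criterion: (-145/9839) ≡ (-145)^4919 ≡ 1 (mod 9839), i.e. (-145/9839) = 1.
d is a quadratic residue mod p, hence 9839 splits in O_K.

p splits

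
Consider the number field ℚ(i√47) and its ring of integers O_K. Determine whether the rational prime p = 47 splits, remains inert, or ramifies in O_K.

ramified

Since -47 ≡ 1 mod 4, the ring of integers is ℤ[(1+√-47)/2] with discriminant -47.
47 divides disc(K) = -47, so 47 ramifies.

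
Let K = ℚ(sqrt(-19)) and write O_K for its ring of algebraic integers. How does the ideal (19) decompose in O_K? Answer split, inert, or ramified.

19 is ramified

Since -19 ≡ 1 mod 4, the ring of integers is ℤ[(1+√-19)/2] with discriminant -19.
19 divides disc(K) = -19, so 19 ramifies.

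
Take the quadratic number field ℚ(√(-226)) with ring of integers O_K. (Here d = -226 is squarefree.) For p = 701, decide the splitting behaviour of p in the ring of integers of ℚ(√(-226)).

split

-226 mod 4 = 2, hence disc K = 4·(-226) = -904 and O_K = ℤ[√-226].
disc(K) = -904 is not divisible by 701; 701 is unramified.
Legendre symbol by Euler's criterion: (-226/701) ≡ (-226)^350 ≡ 1 (mod 701), i.e. (-226/701) = 1.
(-226/701) = 1, so 701 splits.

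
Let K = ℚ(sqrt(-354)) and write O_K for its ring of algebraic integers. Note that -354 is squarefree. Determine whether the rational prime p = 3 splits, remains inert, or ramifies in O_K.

ramifies in O_K

Since -354 ≢ 1 mod 4, the ring of integers is ℤ[√-354] with discriminant 4·(-354) = -1416.
3 divides disc(K) = -1416, so 3 ramifies.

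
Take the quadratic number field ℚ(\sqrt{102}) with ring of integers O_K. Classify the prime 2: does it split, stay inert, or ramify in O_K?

Since 102 ≢ 1 mod 4, the ring of integers is ℤ[√102] with discriminant 4·102 = 408.
2 divides disc(K) = 408, so 2 ramifies.

ramified — (2) = 𝔭²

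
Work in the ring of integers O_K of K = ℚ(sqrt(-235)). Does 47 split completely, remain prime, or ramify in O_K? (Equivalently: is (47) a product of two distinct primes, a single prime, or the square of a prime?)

47 is ramified

d = -235 ≡ 1 (mod 4), so O_K = ℤ[(1+√-235)/2] and disc(K) = d = -235.
47 divides disc(K) = -235, so 47 ramifies.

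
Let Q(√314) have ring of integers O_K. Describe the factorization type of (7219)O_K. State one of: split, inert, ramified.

remains prime (inert)

d = 314 ≡ 2 (mod 4), so O_K = ℤ[√314] and disc(K) = 4d = 1256.
7219 ∤ 1256, so 7219 is unramified.
Compute (314/7219) via Euler: 314^((7219-1)/2) mod 7219 = 7218, so (314/7219) = -1.
d is a non-residue mod p, hence 7219 remains inert in O_K.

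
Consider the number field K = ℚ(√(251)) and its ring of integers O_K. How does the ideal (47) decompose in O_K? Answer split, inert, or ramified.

p splits

Since 251 ≢ 1 mod 4, the ring of integers is ℤ[√251] with discriminant 4·251 = 1004.
47 ∤ 1004, so 47 is unramified.
Compute (251/47) via Euler: 16^((47-1)/2) mod 47 = 1, so (251/47) = 1.
(251/47) = 1, so 47 splits.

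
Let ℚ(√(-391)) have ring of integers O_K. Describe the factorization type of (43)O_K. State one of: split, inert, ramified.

43 remains inert

-391 mod 4 = 1, hence disc K = -391 and O_K = ℤ[(1+√-391)/2].
disc(K) = -391 is not divisible by 43; 43 is unramified.
Euler's criterion: (-391)^21 mod 43 = 42. Thus (-391|43) = -1.
Legendre symbol -1 ⇒ 43 is inert.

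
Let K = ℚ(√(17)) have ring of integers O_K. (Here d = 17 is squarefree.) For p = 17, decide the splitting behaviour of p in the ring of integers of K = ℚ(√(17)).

ramified — (17) = 𝔭²

d = 17 ≡ 1 (mod 4), so O_K = ℤ[(1+√17)/2] and disc(K) = d = 17.
17 divides disc(K) = 17, so 17 ramifies.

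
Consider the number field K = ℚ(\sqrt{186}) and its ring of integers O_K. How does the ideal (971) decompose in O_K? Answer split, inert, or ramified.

p splits

Since 186 ≢ 1 mod 4, the ring of integers is ℤ[√186] with discriminant 4·186 = 744.
Since gcd(971, 744) = 1 the prime 971 does not ramify.
Legendre symbol by Euler's criterion: (186/971) ≡ 186^485 ≡ 1 (mod 971), i.e. (186/971) = 1.
d is a quadratic residue mod p, hence 971 splits in O_K.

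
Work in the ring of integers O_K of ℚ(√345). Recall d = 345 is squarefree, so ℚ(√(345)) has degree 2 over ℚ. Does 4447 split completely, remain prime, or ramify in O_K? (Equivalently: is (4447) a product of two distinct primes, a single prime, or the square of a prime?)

345 mod 4 = 1, hence disc K = 345 and O_K = ℤ[(1+√345)/2].
4447 ∤ 345, so 4447 is unramified.
Legendre symbol by Euler's criterion: (345/4447) ≡ 345^2223 ≡ 4446 (mod 4447), i.e. (345/4447) = -1.
Legendre symbol -1 ⇒ 4447 is inert.

p is inert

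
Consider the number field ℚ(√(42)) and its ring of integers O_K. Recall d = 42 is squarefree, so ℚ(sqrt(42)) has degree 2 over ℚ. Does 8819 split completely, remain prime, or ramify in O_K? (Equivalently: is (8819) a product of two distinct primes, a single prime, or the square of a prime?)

p is inert

Since 42 ≢ 1 mod 4, the ring of integers is ℤ[√42] with discriminant 4·42 = 168.
Since gcd(8819, 168) = 1 the prime 8819 does not ramify.
Compute (42/8819) via Euler: 42^((8819-1)/2) mod 8819 = 8818, so (42/8819) = -1.
Legendre symbol -1 ⇒ 8819 is inert.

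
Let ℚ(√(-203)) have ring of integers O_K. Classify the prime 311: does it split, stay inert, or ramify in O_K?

311 splits in O_K

-203 mod 4 = 1, hence disc K = -203 and O_K = ℤ[(1+√-203)/2].
Since gcd(311, -203) = 1 the prime 311 does not ramify.
Euler's criterion: (-203)^155 mod 311 = 1. Thus (-203|311) = 1.
d is a quadratic residue mod p, hence 311 splits in O_K.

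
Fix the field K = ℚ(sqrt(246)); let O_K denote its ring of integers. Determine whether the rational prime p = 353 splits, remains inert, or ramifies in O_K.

246 mod 4 = 2, hence disc K = 4·246 = 984 and O_K = ℤ[√246].
Since gcd(353, 984) = 1 the prime 353 does not ramify.
(246/353) = 246^176 mod 353 = 352, giving Legendre symbol -1.
Legendre symbol -1 ⇒ 353 is inert.

remains prime (inert)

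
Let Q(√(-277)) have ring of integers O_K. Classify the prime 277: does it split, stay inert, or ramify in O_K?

-277 mod 4 = 3, hence disc K = 4·(-277) = -1108 and O_K = ℤ[√-277].
277 divides disc(K) = -1108, so 277 ramifies.

277 is ramified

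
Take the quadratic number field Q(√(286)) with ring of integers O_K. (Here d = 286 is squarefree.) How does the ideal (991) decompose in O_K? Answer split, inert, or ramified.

Since 286 ≢ 1 mod 4, the ring of integers is ℤ[√286] with discriminant 4·286 = 1144.
disc(K) = 1144 is not divisible by 991; 991 is unramified.
(286/991) = 286^495 mod 991 = 990, giving Legendre symbol -1.
Legendre symbol -1 ⇒ 991 is inert.

inert — (991) stays prime in O_K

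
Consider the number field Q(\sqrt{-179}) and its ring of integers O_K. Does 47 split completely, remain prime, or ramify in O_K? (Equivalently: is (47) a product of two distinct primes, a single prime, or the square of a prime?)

d = -179 ≡ 1 (mod 4), so O_K = ℤ[(1+√-179)/2] and disc(K) = d = -179.
Since gcd(47, -179) = 1 the prime 47 does not ramify.
(-179/47) = 9^23 mod 47 = 1, giving Legendre symbol 1.
(-179/47) = 1, so 47 splits.

splits completely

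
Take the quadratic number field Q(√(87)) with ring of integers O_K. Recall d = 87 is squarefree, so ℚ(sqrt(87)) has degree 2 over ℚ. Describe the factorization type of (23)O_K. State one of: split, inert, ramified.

87 mod 4 = 3, hence disc K = 4·87 = 348 and O_K = ℤ[√87].
disc(K) = 348 is not divisible by 23; 23 is unramified.
Euler's criterion: 87^11 mod 23 = 1. Thus (87|23) = 1.
d is a quadratic residue mod p, hence 23 splits in O_K.

23 splits in O_K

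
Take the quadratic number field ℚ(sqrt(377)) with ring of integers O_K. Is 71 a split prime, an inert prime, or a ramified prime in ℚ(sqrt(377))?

71 remains inert

d = 377 ≡ 1 (mod 4), so O_K = ℤ[(1+√377)/2] and disc(K) = d = 377.
disc(K) = 377 is not divisible by 71; 71 is unramified.
Compute (377/71) via Euler: 22^((71-1)/2) mod 71 = 70, so (377/71) = -1.
(377/71) = -1, so 71 is inert.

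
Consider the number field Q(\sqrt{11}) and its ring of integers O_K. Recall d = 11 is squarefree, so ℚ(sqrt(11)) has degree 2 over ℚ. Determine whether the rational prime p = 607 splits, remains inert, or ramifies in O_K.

p splits

11 mod 4 = 3, hence disc K = 4·11 = 44 and O_K = ℤ[√11].
disc(K) = 44 is not divisible by 607; 607 is unramified.
Legendre symbol by Euler's criterion: (11/607) ≡ 11^303 ≡ 1 (mod 607), i.e. (11/607) = 1.
Legendre symbol 1 ⇒ 607 is split.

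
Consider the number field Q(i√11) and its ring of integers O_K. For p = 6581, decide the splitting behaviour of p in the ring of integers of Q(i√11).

6581 splits in O_K

Since -11 ≡ 1 mod 4, the ring of integers is ℤ[(1+√-11)/2] with discriminant -11.
disc(K) = -11 is not divisible by 6581; 6581 is unramified.
Compute (-11/6581) via Euler: 6570^((6581-1)/2) mod 6581 = 1, so (-11/6581) = 1.
(-11/6581) = 1, so 6581 splits.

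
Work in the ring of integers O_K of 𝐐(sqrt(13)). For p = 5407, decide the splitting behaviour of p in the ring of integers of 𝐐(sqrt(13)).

d = 13 ≡ 1 (mod 4), so O_K = ℤ[(1+√13)/2] and disc(K) = d = 13.
Since gcd(5407, 13) = 1 the prime 5407 does not ramify.
Legendre symbol by Euler's criterion: (13/5407) ≡ 13^2703 ≡ 1 (mod 5407), i.e. (13/5407) = 1.
(13/5407) = 1, so 5407 splits.

p splits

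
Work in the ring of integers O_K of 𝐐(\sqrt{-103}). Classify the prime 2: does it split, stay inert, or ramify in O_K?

d = -103 ≡ 1 (mod 4), so O_K = ℤ[(1+√-103)/2] and disc(K) = d = -103.
2 ∤ -103, so 2 is unramified.
Checking d mod 8: -103 ≡ 1. Hence 2 is split in O_K.

splits completely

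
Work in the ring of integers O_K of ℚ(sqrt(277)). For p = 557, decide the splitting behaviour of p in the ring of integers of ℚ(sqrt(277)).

277 mod 4 = 1, hence disc K = 277 and O_K = ℤ[(1+√277)/2].
Since gcd(557, 277) = 1 the prime 557 does not ramify.
Legendre symbol by Euler's criterion: (277/557) ≡ 277^278 ≡ 1 (mod 557), i.e. (277/557) = 1.
Legendre symbol 1 ⇒ 557 is split.

split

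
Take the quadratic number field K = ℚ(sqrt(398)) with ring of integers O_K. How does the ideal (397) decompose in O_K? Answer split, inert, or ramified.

split

Since 398 ≢ 1 mod 4, the ring of integers is ℤ[√398] with discriminant 4·398 = 1592.
397 ∤ 1592, so 397 is unramified.
(398/397) = 1^198 mod 397 = 1, giving Legendre symbol 1.
Legendre symbol 1 ⇒ 397 is split.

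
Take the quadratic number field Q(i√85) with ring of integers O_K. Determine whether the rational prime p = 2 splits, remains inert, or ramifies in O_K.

ramified

d = -85 ≡ 3 (mod 4), so O_K = ℤ[√-85] and disc(K) = 4d = -340.
2 divides disc(K) = -340, so 2 ramifies.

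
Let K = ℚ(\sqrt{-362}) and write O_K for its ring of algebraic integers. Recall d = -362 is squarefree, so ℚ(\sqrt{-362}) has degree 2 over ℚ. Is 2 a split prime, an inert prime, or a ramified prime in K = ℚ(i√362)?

ramified — (2) = 𝔭²

-362 mod 4 = 2, hence disc K = 4·(-362) = -1448 and O_K = ℤ[√-362].
2 divides disc(K) = -1448, so 2 ramifies.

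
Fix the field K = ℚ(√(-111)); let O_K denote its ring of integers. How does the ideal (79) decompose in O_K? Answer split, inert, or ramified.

d = -111 ≡ 1 (mod 4), so O_K = ℤ[(1+√-111)/2] and disc(K) = d = -111.
79 ∤ -111, so 79 is unramified.
(-111/79) = 47^39 mod 79 = 78, giving Legendre symbol -1.
(-111/79) = -1, so 79 is inert.

remains prime (inert)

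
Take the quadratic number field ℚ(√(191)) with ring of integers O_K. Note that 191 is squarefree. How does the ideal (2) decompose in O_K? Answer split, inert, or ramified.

Since 191 ≢ 1 mod 4, the ring of integers is ℤ[√191] with discriminant 4·191 = 764.
2 divides disc(K) = 764, so 2 ramifies.

ramified — (2) = 𝔭²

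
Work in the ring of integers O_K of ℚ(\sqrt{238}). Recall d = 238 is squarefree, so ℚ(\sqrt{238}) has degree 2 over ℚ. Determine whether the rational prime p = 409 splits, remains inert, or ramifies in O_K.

d = 238 ≡ 2 (mod 4), so O_K = ℤ[√238] and disc(K) = 4d = 952.
Since gcd(409, 952) = 1 the prime 409 does not ramify.
Compute (238/409) via Euler: 238^((409-1)/2) mod 409 = 408, so (238/409) = -1.
(238/409) = -1, so 409 is inert.

p is inert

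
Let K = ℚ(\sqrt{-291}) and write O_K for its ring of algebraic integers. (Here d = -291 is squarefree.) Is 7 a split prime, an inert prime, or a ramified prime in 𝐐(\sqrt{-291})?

7 remains inert

Since -291 ≡ 1 mod 4, the ring of integers is ℤ[(1+√-291)/2] with discriminant -291.
Since gcd(7, -291) = 1 the prime 7 does not ramify.
(-291/7) = 3^3 mod 7 = 6, giving Legendre symbol -1.
Legendre symbol -1 ⇒ 7 is inert.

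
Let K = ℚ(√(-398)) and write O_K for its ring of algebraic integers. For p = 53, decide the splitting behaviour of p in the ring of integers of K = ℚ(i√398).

inert

Since -398 ≢ 1 mod 4, the ring of integers is ℤ[√-398] with discriminant 4·(-398) = -1592.
53 ∤ -1592, so 53 is unramified.
Legendre symbol by Euler's criterion: (-398/53) ≡ (-398)^26 ≡ 52 (mod 53), i.e. (-398/53) = -1.
d is a non-residue mod p, hence 53 remains inert in O_K.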